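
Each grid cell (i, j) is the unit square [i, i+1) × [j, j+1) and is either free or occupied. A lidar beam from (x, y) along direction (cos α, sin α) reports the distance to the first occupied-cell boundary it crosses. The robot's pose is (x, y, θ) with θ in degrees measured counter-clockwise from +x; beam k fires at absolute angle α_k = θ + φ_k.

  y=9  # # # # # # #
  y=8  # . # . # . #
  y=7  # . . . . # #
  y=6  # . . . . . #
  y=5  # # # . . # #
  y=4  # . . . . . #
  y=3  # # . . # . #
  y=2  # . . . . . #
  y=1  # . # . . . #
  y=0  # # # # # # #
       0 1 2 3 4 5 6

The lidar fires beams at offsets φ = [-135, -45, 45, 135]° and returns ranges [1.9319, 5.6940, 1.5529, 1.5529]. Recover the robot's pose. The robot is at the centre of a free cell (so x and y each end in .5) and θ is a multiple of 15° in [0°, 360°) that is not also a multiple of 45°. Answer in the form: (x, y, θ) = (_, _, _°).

(x, y, θ) = (4.5, 6.5, 330°)

Enumerate (i+0.5, j+0.5, θ) over the 31 free cells and 16 admissible headings. For each, cast all 4 beams and compare to the given ranges.
  (3.5, 3.5, 330°): beam 1 = 1.5529 ≠ 1.9319 ✗
  (5.5, 6.5, 30°): beam 1 = 0.5176 ≠ 1.9319 ✗
  (3.5, 2.5, 75°): beam 1 = 1.7321 ≠ 1.9319 ✗
  (4.5, 7.5, 15°): beam 1 = 5.0000 ≠ 1.9319 ✗
  …
  (4.5, 6.5, 330°): r_1=1.9319, r_2=5.6940, r_3=1.5529, r_4=1.5529 — all match ✓
Only this pose fits every beam.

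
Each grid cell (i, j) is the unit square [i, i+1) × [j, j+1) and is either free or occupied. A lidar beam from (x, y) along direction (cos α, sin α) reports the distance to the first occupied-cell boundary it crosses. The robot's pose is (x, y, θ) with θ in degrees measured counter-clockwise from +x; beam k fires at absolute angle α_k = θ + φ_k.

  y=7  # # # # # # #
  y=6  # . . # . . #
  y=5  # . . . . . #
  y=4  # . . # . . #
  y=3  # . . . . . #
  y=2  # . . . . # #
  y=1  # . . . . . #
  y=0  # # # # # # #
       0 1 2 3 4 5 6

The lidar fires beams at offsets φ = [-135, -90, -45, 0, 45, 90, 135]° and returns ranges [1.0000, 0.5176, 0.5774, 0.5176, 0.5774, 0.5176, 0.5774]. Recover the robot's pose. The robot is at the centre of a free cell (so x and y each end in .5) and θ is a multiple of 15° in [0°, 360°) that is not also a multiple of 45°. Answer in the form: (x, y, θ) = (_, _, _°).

(x, y, θ) = (5.5, 1.5, 345°)

Enumerate (i+0.5, j+0.5, θ) over the 27 free cells and 16 admissible headings. For each, cast all 7 beams and compare to the given ranges.
  (5.5, 6.5, 195°): beam 1 = 0.5774 ≠ 1.0000 ✗
  (2.5, 3.5, 60°): beam 1 = 2.5882 ≠ 1.0000 ✗
  (1.5, 2.5, 255°): beam 4 = 1.5529 ≠ 0.5176 ✗
  (3.5, 5.5, 150°): beam 1 = 2.5882 ≠ 1.0000 ✗
  …
  (5.5, 1.5, 345°): r_1=1.0000, r_2=0.5176, r_3=0.5774, r_4=0.5176, r_5=0.5774, r_6=0.5176, r_7=0.5774 — all match ✓
Unique over the lattice → pose = (5.5, 1.5, 345°).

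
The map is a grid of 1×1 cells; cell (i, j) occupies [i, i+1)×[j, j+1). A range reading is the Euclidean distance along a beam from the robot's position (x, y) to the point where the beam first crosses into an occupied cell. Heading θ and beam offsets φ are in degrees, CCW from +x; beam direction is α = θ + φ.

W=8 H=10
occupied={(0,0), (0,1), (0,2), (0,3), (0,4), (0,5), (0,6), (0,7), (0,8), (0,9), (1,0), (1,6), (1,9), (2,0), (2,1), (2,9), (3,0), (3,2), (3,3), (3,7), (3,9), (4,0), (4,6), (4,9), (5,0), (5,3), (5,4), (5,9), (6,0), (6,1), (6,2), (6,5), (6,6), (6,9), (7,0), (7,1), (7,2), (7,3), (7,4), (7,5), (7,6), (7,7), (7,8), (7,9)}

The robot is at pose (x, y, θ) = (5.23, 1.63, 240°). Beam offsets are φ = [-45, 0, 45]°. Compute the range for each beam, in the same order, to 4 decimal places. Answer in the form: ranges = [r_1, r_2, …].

ranges = [2.3087, 0.7275, 0.6522]

beam 1: φ=-45°, α=195°
  cosα=-0.9659 sinα=-0.2588 | (5,1) | tMaxX 0.2381 tMaxY 2.4341 | tΔX 1.0353 tΔY 3.8637
    t=0.2381 [x] (4,1)
    t=1.2734 [x] (3,1)
    t=2.3087 [x] (2,1) — stop
  → r_1 = 2.3087
beam 2: φ=0°, α=240°
  cosα=-0.5000 sinα=-0.8660 | (5,1) | tMaxX 0.4600 tMaxY 0.7275 | tΔX 2.0000 tΔY 1.1547
    t=0.4600 [x] (4,1)
    t=0.7275 [y] (4,0) — stop
  → r_2 = 0.7275
beam 3: φ=45°, α=285°
  cosα=0.2588 sinα=-0.9659 | (5,1) | tMaxX 2.9751 tMaxY 0.6522 | tΔX 3.8637 tΔY 1.0353
    t=0.6522 [y] (5,0) — stop
  → r_3 = 0.6522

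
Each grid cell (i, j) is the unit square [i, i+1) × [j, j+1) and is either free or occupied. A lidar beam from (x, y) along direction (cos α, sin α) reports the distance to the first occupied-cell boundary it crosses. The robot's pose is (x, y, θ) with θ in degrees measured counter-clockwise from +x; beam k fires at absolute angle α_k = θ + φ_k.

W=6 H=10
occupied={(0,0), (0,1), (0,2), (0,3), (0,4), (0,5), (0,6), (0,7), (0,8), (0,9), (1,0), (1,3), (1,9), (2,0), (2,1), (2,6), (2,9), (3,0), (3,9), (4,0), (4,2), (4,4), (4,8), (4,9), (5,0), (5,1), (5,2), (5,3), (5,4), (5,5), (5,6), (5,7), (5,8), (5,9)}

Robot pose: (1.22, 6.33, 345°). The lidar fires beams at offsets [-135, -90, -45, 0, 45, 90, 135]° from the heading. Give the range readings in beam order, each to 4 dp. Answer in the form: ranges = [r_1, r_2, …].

ranges = [0.2540, 0.8500, 6.1546, 0.8075, 0.9007, 2.7642, 0.4400]

beam 1: φ=-135°, α=210°
  direction (-0.8660, -0.5000); cell (1,6); t to first gridline: x 0.2540, y 0.6600 (then +1.1547 / +2.0000)
    (0,6) via x @ 0.2540  # hit
  → r_1 = 0.2540
beam 2: φ=-90°, α=255°
  direction (-0.2588, -0.9659); cell (1,6); t to first gridline: x 0.8500, y 0.3416 (then +3.8637 / +1.0353)
    (1,5) via y @ 0.3416
    (0,5) via x @ 0.8500  # hit
  → r_2 = 0.8500
beam 3: φ=-45°, α=300°
  direction (0.5000, -0.8660); cell (1,6); t to first gridline: x 1.5600, y 0.3811 (then +2.0000 / +1.1547)
    (1,5) via y @ 0.3811
    (1,4) via y @ 1.5358
    (2,4) via x @ 1.5600
    (2,3) via y @ 2.6905
    (3,3) via x @ 3.5600
    (3,2) via y @ 3.8452
    (3,1) via y @ 4.9999
    (4,1) via x @ 5.5600
    (4,0) via y @ 6.1546  # hit
  → r_3 = 6.1546
beam 4: φ=0°, α=345°
  direction (0.9659, -0.2588); cell (1,6); t to first gridline: x 0.8075, y 1.2750 (then +1.0353 / +3.8637)
    (2,6) via x @ 0.8075  # hit
  → r_4 = 0.8075
beam 5: φ=45°, α=30°
  direction (0.8660, 0.5000); cell (1,6); t to first gridline: x 0.9007, y 1.3400 (then +1.1547 / +2.0000)
    (2,6) via x @ 0.9007  # hit
  → r_5 = 0.9007
beam 6: φ=90°, α=75°
  direction (0.2588, 0.9659); cell (1,6); t to first gridline: x 3.0137, y 0.6936 (then +3.8637 / +1.0353)
    (1,7) via y @ 0.6936
    (1,8) via y @ 1.7289
    (1,9) via y @ 2.7642  # hit
  → r_6 = 2.7642
beam 7: φ=135°, α=120°
  direction (-0.5000, 0.8660); cell (1,6); t to first gridline: x 0.4400, y 0.7736 (then +2.0000 / +1.1547)
    (0,6) via x @ 0.4400  # hit
  → r_7 = 0.4400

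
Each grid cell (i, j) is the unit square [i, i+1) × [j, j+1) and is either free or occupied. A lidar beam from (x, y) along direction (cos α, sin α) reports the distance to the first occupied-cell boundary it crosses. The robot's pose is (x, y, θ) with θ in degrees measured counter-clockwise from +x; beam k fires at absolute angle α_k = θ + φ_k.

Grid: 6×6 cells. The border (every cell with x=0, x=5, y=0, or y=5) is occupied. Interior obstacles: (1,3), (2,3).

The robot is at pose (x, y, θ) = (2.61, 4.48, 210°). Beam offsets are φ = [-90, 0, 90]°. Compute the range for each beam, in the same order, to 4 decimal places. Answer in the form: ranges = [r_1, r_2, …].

beam 1: φ=-90°, α=120°
  d=(-0.5000,0.8660)  start (2,4)  tX=1.2200 tY=0.6004  stride 1/|dx|=2.0000 1/|dy|=1.1547
    cross y-line → (2,5), t=0.6004 (wall)
  → r_1 = 0.6004
beam 2: φ=0°, α=210°
  d=(-0.8660,-0.5000)  start (2,4)  tX=0.7044 tY=0.9600  stride 1/|dx|=1.1547 1/|dy|=2.0000
    cross x-line → (1,4), t=0.7044
    cross y-line → (1,3), t=0.9600 (wall)
  → r_2 = 0.9600
beam 3: φ=90°, α=300°
  d=(0.5000,-0.8660)  start (2,4)  tX=0.7800 tY=0.5543  stride 1/|dx|=2.0000 1/|dy|=1.1547
    cross y-line → (2,3), t=0.5543 (wall)
  → r_3 = 0.5543

ranges = [0.6004, 0.9600, 0.5543]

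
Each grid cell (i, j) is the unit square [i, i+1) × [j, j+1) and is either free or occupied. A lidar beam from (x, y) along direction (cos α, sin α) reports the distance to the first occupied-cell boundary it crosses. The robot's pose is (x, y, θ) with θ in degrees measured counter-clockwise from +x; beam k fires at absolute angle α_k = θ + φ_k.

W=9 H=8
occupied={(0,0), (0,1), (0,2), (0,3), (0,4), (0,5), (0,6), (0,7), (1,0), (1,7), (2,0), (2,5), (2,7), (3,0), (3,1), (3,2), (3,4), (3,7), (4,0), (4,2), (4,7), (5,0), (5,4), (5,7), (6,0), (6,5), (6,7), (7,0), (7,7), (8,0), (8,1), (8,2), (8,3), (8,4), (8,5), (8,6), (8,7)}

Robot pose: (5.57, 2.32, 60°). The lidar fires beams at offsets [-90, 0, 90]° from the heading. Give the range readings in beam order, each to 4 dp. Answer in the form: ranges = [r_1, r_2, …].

beam 1: φ=-90°, α=330°
  cosα=0.8660 sinα=-0.5000 | (5,2) | tMaxX 0.4965 tMaxY 0.6400 | tΔX 1.1547 tΔY 2.0000
    t=0.4965 [x] (6,2)
    t=0.6400 [y] (6,1)
    t=1.6512 [x] (7,1)
    t=2.6400 [y] (7,0) — stop
  → r_1 = 2.6400
beam 2: φ=0°, α=60°
  cosα=0.5000 sinα=0.8660 | (5,2) | tMaxX 0.8600 tMaxY 0.7852 | tΔX 2.0000 tΔY 1.1547
    t=0.7852 [y] (5,3)
    t=0.8600 [x] (6,3)
    t=1.9399 [y] (6,4)
    t=2.8600 [x] (7,4)
    t=3.0946 [y] (7,5)
    t=4.2493 [y] (7,6)
    t=4.8600 [x] (8,6) — stop
  → r_2 = 4.8600
beam 3: φ=90°, α=150°
  cosα=-0.8660 sinα=0.5000 | (5,2) | tMaxX 0.6582 tMaxY 1.3600 | tΔX 1.1547 tΔY 2.0000
    t=0.6582 [x] (4,2) — stop
  → r_3 = 0.6582

ranges = [2.6400, 4.8600, 0.6582]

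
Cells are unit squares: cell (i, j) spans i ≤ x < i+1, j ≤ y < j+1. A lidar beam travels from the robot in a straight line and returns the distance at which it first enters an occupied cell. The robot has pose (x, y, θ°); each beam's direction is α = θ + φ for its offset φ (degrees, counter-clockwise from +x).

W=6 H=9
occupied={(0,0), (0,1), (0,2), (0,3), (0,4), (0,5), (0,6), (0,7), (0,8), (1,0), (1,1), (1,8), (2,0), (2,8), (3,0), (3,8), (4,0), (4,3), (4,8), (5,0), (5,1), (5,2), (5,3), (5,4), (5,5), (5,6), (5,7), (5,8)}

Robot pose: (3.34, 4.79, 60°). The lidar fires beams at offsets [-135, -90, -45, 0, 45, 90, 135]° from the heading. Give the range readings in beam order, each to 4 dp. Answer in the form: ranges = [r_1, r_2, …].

beam 1: φ=-135°, α=285°
  direction (0.2588, -0.9659); cell (3,4); t to first gridline: x 2.5500, y 0.8179 (then +3.8637 / +1.0353)
    (3,3) via y @ 0.8179
    (3,2) via y @ 1.8531
    (4,2) via x @ 2.5500
    (4,1) via y @ 2.8884
    (4,0) via y @ 3.9237  # hit
  → r_1 = 3.9237
beam 2: φ=-90°, α=330°
  direction (0.8660, -0.5000); cell (3,4); t to first gridline: x 0.7621, y 1.5800 (then +1.1547 / +2.0000)
    (4,4) via x @ 0.7621
    (4,3) via y @ 1.5800  # hit
  → r_2 = 1.5800
beam 3: φ=-45°, α=15°
  direction (0.9659, 0.2588); cell (3,4); t to first gridline: x 0.6833, y 0.8114 (then +1.0353 / +3.8637)
    (4,4) via x @ 0.6833
    (4,5) via y @ 0.8114
    (5,5) via x @ 1.7186  # hit
  → r_3 = 1.7186
beam 4: φ=0°, α=60°
  direction (0.5000, 0.8660); cell (3,4); t to first gridline: x 1.3200, y 0.2425 (then +2.0000 / +1.1547)
    (3,5) via y @ 0.2425
    (4,5) via x @ 1.3200
    (4,6) via y @ 1.3972
    (4,7) via y @ 2.5519
    (5,7) via x @ 3.3200  # hit
  → r_4 = 3.3200
beam 5: φ=45°, α=105°
  direction (-0.2588, 0.9659); cell (3,4); t to first gridline: x 1.3137, y 0.2174 (then +3.8637 / +1.0353)
    (3,5) via y @ 0.2174
    (3,6) via y @ 1.2527
    (2,6) via x @ 1.3137
    (2,7) via y @ 2.2880
    (2,8) via y @ 3.3232  # hit
  → r_5 = 3.3232
beam 6: φ=90°, α=150°
  direction (-0.8660, 0.5000); cell (3,4); t to first gridline: x 0.3926, y 0.4200 (then +1.1547 / +2.0000)
    (2,4) via x @ 0.3926
    (2,5) via y @ 0.4200
    (1,5) via x @ 1.5473
    (1,6) via y @ 2.4200
    (0,6) via x @ 2.7020  # hit
  → r_6 = 2.7020
beam 7: φ=135°, α=195°
  direction (-0.9659, -0.2588); cell (3,4); t to first gridline: x 0.3520, y 3.0523 (then +1.0353 / +3.8637)
    (2,4) via x @ 0.3520
    (1,4) via x @ 1.3873
    (0,4) via x @ 2.4225  # hit
  → r_7 = 2.4225

ranges = [3.9237, 1.5800, 1.7186, 3.3200, 3.3232, 2.7020, 2.4225]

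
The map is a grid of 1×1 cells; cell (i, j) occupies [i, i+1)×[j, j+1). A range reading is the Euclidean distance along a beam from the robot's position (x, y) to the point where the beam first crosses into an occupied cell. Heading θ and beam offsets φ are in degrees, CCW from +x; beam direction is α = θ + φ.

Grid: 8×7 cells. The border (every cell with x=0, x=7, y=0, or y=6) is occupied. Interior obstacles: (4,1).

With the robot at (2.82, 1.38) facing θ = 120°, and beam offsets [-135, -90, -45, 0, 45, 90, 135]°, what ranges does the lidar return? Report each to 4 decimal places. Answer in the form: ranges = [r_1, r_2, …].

ranges = [1.2216, 4.8266, 4.7830, 3.6400, 1.8842, 0.7600, 0.3934]

beam 1: φ=-135°, α=345°
  d=(0.9659,-0.2588)  start (2,1)  tX=0.1863 tY=1.4682  stride 1/|dx|=1.0353 1/|dy|=3.8637
    cross x-line → (3,1), t=0.1863
    cross x-line → (4,1), t=1.2216 (wall)
  → r_1 = 1.2216
beam 2: φ=-90°, α=30°
  d=(0.8660,0.5000)  start (2,1)  tX=0.2078 tY=1.2400  stride 1/|dx|=1.1547 1/|dy|=2.0000
    cross x-line → (3,1), t=0.2078
    cross y-line → (3,2), t=1.2400
    cross x-line → (4,2), t=1.3625
    cross x-line → (5,2), t=2.5172
    cross y-line → (5,3), t=3.2400
    cross x-line → (6,3), t=3.6719
    cross x-line → (7,3), t=4.8266 (wall)
  → r_2 = 4.8266
beam 3: φ=-45°, α=75°
  d=(0.2588,0.9659)  start (2,1)  tX=0.6955 tY=0.6419  stride 1/|dx|=3.8637 1/|dy|=1.0353
    cross y-line → (2,2), t=0.6419
    cross x-line → (3,2), t=0.6955
    cross y-line → (3,3), t=1.6771
    cross y-line → (3,4), t=2.7124
    cross y-line → (3,5), t=3.7477
    cross x-line → (4,5), t=4.5592
    cross y-line → (4,6), t=4.7830 (wall)
  → r_3 = 4.7830
beam 4: φ=0°, α=120°
  d=(-0.5000,0.8660)  start (2,1)  tX=1.6400 tY=0.7159  stride 1/|dx|=2.0000 1/|dy|=1.1547
    cross y-line → (2,2), t=0.7159
    cross x-line → (1,2), t=1.6400
    cross y-line → (1,3), t=1.8706
    cross y-line → (1,4), t=3.0253
    cross x-line → (0,4), t=3.6400 (wall)
  → r_4 = 3.6400
beam 5: φ=45°, α=165°
  d=(-0.9659,0.2588)  start (2,1)  tX=0.8489 tY=2.3955  stride 1/|dx|=1.0353 1/|dy|=3.8637
    cross x-line → (1,1), t=0.8489
    cross x-line → (0,1), t=1.8842 (wall)
  → r_5 = 1.8842
beam 6: φ=90°, α=210°
  d=(-0.8660,-0.5000)  start (2,1)  tX=0.9469 tY=0.7600  stride 1/|dx|=1.1547 1/|dy|=2.0000
    cross y-line → (2,0), t=0.7600 (wall)
  → r_6 = 0.7600
beam 7: φ=135°, α=255°
  d=(-0.2588,-0.9659)  start (2,1)  tX=3.1682 tY=0.3934  stride 1/|dx|=3.8637 1/|dy|=1.0353
    cross y-line → (2,0), t=0.3934 (wall)
  → r_7 = 0.3934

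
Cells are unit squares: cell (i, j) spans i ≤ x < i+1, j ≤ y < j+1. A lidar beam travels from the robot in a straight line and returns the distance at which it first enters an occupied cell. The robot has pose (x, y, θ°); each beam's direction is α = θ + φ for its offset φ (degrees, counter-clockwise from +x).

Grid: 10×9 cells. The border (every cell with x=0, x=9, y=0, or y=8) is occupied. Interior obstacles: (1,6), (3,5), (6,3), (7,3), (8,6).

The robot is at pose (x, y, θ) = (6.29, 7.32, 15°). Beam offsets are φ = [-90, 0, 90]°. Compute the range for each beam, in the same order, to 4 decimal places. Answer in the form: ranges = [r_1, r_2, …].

beam 1: φ=-90°, α=285°
  d=(0.2588,-0.9659)  start (6,7)  tX=2.7432 tY=0.3313  stride 1/|dx|=3.8637 1/|dy|=1.0353
    cross y-line → (6,6), t=0.3313
    cross y-line → (6,5), t=1.3666
    cross y-line → (6,4), t=2.4018
    cross x-line → (7,4), t=2.7432
    cross y-line → (7,3), t=3.4371 (wall)
  → r_1 = 3.4371
beam 2: φ=0°, α=15°
  d=(0.9659,0.2588)  start (6,7)  tX=0.7350 tY=2.6273  stride 1/|dx|=1.0353 1/|dy|=3.8637
    cross x-line → (7,7), t=0.7350
    cross x-line → (8,7), t=1.7703
    cross y-line → (8,8), t=2.6273 (wall)
  → r_2 = 2.6273
beam 3: φ=90°, α=105°
  d=(-0.2588,0.9659)  start (6,7)  tX=1.1205 tY=0.7040  stride 1/|dx|=3.8637 1/|dy|=1.0353
    cross y-line → (6,8), t=0.7040 (wall)
  → r_3 = 0.7040

ranges = [3.4371, 2.6273, 0.7040]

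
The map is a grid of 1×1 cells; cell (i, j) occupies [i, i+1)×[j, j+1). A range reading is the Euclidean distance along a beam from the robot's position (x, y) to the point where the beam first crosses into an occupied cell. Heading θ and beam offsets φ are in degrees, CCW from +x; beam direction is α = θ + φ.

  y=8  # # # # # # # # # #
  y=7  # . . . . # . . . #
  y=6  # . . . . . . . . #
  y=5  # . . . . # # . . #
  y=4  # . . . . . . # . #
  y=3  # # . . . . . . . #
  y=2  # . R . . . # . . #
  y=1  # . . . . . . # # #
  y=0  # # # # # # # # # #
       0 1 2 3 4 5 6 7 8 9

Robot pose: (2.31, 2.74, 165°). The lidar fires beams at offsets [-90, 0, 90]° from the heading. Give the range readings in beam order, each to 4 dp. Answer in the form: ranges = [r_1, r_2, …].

beam 1: φ=-90°, α=75°
  dir = (cos 75°, sin 75°) = (0.2588, 0.9659); from cell (2,2)
  next x-line at t=2.6660, next y-line at t=0.2692; Δt_x=3.8637, Δt_y=1.0353
    y: enter (2,3) at t=0.2692
    y: enter (2,4) at t=1.3044
    y: enter (2,5) at t=2.3397
    x: enter (3,5) at t=2.6660
    y: enter (3,6) at t=3.3750
    y: enter (3,7) at t=4.4103
    y: enter (3,8) at t=5.4456 ← occupied
  → r_1 = 5.4456
beam 2: φ=0°, α=165°
  dir = (cos 165°, sin 165°) = (-0.9659, 0.2588); from cell (2,2)
  next x-line at t=0.3209, next y-line at t=1.0046; Δt_x=1.0353, Δt_y=3.8637
    x: enter (1,2) at t=0.3209
    y: enter (1,3) at t=1.0046 ← occupied
  → r_2 = 1.0046
beam 3: φ=90°, α=255°
  dir = (cos 255°, sin 255°) = (-0.2588, -0.9659); from cell (2,2)
  next x-line at t=1.1977, next y-line at t=0.7661; Δt_x=3.8637, Δt_y=1.0353
    y: enter (2,1) at t=0.7661
    x: enter (1,1) at t=1.1977
    y: enter (1,0) at t=1.8014 ← occupied
  → r_3 = 1.8014

ranges = [5.4456, 1.0046, 1.8014]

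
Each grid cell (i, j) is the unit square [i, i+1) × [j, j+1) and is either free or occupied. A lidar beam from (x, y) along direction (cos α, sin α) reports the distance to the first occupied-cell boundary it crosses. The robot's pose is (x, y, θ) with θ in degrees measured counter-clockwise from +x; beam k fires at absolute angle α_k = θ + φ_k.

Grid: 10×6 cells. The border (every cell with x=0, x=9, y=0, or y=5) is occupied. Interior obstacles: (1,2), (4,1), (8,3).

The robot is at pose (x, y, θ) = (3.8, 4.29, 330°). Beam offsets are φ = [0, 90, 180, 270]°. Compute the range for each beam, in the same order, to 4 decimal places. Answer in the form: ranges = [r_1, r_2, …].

ranges = [6.0044, 0.8198, 1.4200, 3.7990]

beam 1: φ=0°, α=330°
  d=(0.8660,-0.5000)  start (3,4)  tX=0.2309 tY=0.5800  stride 1/|dx|=1.1547 1/|dy|=2.0000
    cross x-line → (4,4), t=0.2309
    cross y-line → (4,3), t=0.5800
    cross x-line → (5,3), t=1.3856
    cross x-line → (6,3), t=2.5403
    cross y-line → (6,2), t=2.5800
    cross x-line → (7,2), t=3.6950
    cross y-line → (7,1), t=4.5800
    cross x-line → (8,1), t=4.8497
    cross x-line → (9,1), t=6.0044 (wall)
  → r_1 = 6.0044
beam 2: φ=90°, α=60°
  d=(0.5000,0.8660)  start (3,4)  tX=0.4000 tY=0.8198  stride 1/|dx|=2.0000 1/|dy|=1.1547
    cross x-line → (4,4), t=0.4000
    cross y-line → (4,5), t=0.8198 (wall)
  → r_2 = 0.8198
beam 3: φ=180°, α=150°
  d=(-0.8660,0.5000)  start (3,4)  tX=0.9238 tY=1.4200  stride 1/|dx|=1.1547 1/|dy|=2.0000
    cross x-line → (2,4), t=0.9238
    cross y-line → (2,5), t=1.4200 (wall)
  → r_3 = 1.4200
beam 4: φ=270°, α=240°
  d=(-0.5000,-0.8660)  start (3,4)  tX=1.6000 tY=0.3349  stride 1/|dx|=2.0000 1/|dy|=1.1547
    cross y-line → (3,3), t=0.3349
    cross y-line → (3,2), t=1.4896
    cross x-line → (2,2), t=1.6000
    cross y-line → (2,1), t=2.6443
    cross x-line → (1,1), t=3.6000
    cross y-line → (1,0), t=3.7990 (wall)
  → r_4 = 3.7990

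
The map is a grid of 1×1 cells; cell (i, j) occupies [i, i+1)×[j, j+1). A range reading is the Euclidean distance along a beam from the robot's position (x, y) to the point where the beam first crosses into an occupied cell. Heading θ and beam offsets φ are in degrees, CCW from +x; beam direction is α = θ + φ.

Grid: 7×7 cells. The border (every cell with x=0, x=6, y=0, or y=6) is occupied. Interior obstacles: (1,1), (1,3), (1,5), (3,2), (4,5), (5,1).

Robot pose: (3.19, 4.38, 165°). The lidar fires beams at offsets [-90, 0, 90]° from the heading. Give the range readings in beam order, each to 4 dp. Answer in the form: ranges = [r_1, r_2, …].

ranges = [1.6771, 2.2673, 3.4992]

beam 1: φ=-90°, α=75°
  d=(0.2588,0.9659)  start (3,4)  tX=3.1296 tY=0.6419  stride 1/|dx|=3.8637 1/|dy|=1.0353
    cross y-line → (3,5), t=0.6419
    cross y-line → (3,6), t=1.6771 (wall)
  → r_1 = 1.6771
beam 2: φ=0°, α=165°
  d=(-0.9659,0.2588)  start (3,4)  tX=0.1967 tY=2.3955  stride 1/|dx|=1.0353 1/|dy|=3.8637
    cross x-line → (2,4), t=0.1967
    cross x-line → (1,4), t=1.2320
    cross x-line → (0,4), t=2.2673 (wall)
  → r_2 = 2.2673
beam 3: φ=90°, α=255°
  d=(-0.2588,-0.9659)  start (3,4)  tX=0.7341 tY=0.3934  stride 1/|dx|=3.8637 1/|dy|=1.0353
    cross y-line → (3,3), t=0.3934
    cross x-line → (2,3), t=0.7341
    cross y-line → (2,2), t=1.4287
    cross y-line → (2,1), t=2.4640
    cross y-line → (2,0), t=3.4992 (wall)
  → r_3 = 3.4992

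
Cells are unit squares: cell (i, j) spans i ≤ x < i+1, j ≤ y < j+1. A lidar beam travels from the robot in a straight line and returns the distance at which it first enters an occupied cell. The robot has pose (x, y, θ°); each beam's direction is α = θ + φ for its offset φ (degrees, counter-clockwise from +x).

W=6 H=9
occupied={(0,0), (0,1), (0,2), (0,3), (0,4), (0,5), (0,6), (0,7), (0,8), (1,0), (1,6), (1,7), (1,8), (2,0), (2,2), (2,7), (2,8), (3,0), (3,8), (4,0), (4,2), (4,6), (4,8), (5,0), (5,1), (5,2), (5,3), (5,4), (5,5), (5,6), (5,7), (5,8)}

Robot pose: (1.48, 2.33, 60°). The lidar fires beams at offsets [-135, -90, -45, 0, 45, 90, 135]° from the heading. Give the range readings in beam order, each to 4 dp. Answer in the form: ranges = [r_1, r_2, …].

beam 1: φ=-135°, α=285°
  d=(0.2588,-0.9659)  start (1,2)  tX=2.0091 tY=0.3416  stride 1/|dx|=3.8637 1/|dy|=1.0353
    cross y-line → (1,1), t=0.3416
    cross y-line → (1,0), t=1.3769 (wall)
  → r_1 = 1.3769
beam 2: φ=-90°, α=330°
  d=(0.8660,-0.5000)  start (1,2)  tX=0.6004 tY=0.6600  stride 1/|dx|=1.1547 1/|dy|=2.0000
    cross x-line → (2,2), t=0.6004 (wall)
  → r_2 = 0.6004
beam 3: φ=-45°, α=15°
  d=(0.9659,0.2588)  start (1,2)  tX=0.5383 tY=2.5887  stride 1/|dx|=1.0353 1/|dy|=3.8637
    cross x-line → (2,2), t=0.5383 (wall)
  → r_3 = 0.5383
beam 4: φ=0°, α=60°
  d=(0.5000,0.8660)  start (1,2)  tX=1.0400 tY=0.7736  stride 1/|dx|=2.0000 1/|dy|=1.1547
    cross y-line → (1,3), t=0.7736
    cross x-line → (2,3), t=1.0400
    cross y-line → (2,4), t=1.9283
    cross x-line → (3,4), t=3.0400
    cross y-line → (3,5), t=3.0831
    cross y-line → (3,6), t=4.2378
    cross x-line → (4,6), t=5.0400 (wall)
  → r_4 = 5.0400
beam 5: φ=45°, α=105°
  d=(-0.2588,0.9659)  start (1,2)  tX=1.8546 tY=0.6936  stride 1/|dx|=3.8637 1/|dy|=1.0353
    cross y-line → (1,3), t=0.6936
    cross y-line → (1,4), t=1.7289
    cross x-line → (0,4), t=1.8546 (wall)
  → r_5 = 1.8546
beam 6: φ=90°, α=150°
  d=(-0.8660,0.5000)  start (1,2)  tX=0.5543 tY=1.3400  stride 1/|dx|=1.1547 1/|dy|=2.0000
    cross x-line → (0,2), t=0.5543 (wall)
  → r_6 = 0.5543
beam 7: φ=135°, α=195°
  d=(-0.9659,-0.2588)  start (1,2)  tX=0.4969 tY=1.2750  stride 1/|dx|=1.0353 1/|dy|=3.8637
    cross x-line → (0,2), t=0.4969 (wall)
  → r_7 = 0.4969

ranges = [1.3769, 0.6004, 0.5383, 5.0400, 1.8546, 0.5543, 0.4969]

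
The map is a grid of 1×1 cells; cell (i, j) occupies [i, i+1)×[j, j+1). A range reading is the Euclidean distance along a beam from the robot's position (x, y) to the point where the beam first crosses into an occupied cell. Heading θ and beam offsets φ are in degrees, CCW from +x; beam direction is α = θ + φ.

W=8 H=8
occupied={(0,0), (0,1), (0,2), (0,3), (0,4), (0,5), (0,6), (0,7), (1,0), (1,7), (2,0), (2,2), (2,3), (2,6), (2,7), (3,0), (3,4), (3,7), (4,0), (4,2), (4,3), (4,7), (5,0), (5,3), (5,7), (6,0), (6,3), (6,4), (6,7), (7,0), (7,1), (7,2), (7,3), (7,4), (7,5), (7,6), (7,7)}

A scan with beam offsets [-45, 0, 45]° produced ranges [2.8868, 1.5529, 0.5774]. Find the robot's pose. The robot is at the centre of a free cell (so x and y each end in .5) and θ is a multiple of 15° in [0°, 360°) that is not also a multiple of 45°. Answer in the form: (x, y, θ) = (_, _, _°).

Enumerate (i+0.5, j+0.5, θ) over the 27 free cells and 16 admissible headings. For each, cast all 3 beams and compare to the given ranges.
  (1.5, 2.5, 30°): beam 1 = 0.5176 ≠ 2.8868 ✗
  (1.5, 2.5, 210°): beam 1 = 0.5176 ≠ 2.8868 ✗
  (2.5, 5.5, 30°): beam 1 = 3.6235 ≠ 2.8868 ✗
  …
  (6.5, 6.5, 285°): r_1=2.8868, r_2=1.5529, r_3=0.5774 — all match ✓
No second candidate reproduces the full scan.

(x, y, θ) = (6.5, 6.5, 285°)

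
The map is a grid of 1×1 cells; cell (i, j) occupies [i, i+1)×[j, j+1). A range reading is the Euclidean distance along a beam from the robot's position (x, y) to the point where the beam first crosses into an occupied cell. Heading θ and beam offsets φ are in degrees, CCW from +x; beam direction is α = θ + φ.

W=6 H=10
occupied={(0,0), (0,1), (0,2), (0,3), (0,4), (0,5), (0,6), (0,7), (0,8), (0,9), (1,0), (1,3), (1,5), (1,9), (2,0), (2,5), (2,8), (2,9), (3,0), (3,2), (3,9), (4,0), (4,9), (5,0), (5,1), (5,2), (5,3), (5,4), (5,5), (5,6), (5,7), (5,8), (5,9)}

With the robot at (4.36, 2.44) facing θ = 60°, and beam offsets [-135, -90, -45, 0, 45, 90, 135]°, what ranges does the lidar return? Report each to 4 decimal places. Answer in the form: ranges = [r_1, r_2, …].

ranges = [1.4908, 0.7390, 0.6626, 1.2800, 5.7561, 0.4157, 0.3727]

beam 1: φ=-135°, α=285°
  d=(0.2588,-0.9659)  start (4,2)  tX=2.4728 tY=0.4555  stride 1/|dx|=3.8637 1/|dy|=1.0353
    cross y-line → (4,1), t=0.4555
    cross y-line → (4,0), t=1.4908 (wall)
  → r_1 = 1.4908
beam 2: φ=-90°, α=330°
  d=(0.8660,-0.5000)  start (4,2)  tX=0.7390 tY=0.8800  stride 1/|dx|=1.1547 1/|dy|=2.0000
    cross x-line → (5,2), t=0.7390 (wall)
  → r_2 = 0.7390
beam 3: φ=-45°, α=15°
  d=(0.9659,0.2588)  start (4,2)  tX=0.6626 tY=2.1637  stride 1/|dx|=1.0353 1/|dy|=3.8637
    cross x-line → (5,2), t=0.6626 (wall)
  → r_3 = 0.6626
beam 4: φ=0°, α=60°
  d=(0.5000,0.8660)  start (4,2)  tX=1.2800 tY=0.6466  stride 1/|dx|=2.0000 1/|dy|=1.1547
    cross y-line → (4,3), t=0.6466
    cross x-line → (5,3), t=1.2800 (wall)
  → r_4 = 1.2800
beam 5: φ=45°, α=105°
  d=(-0.2588,0.9659)  start (4,2)  tX=1.3909 tY=0.5798  stride 1/|dx|=3.8637 1/|dy|=1.0353
    cross y-line → (4,3), t=0.5798
    cross x-line → (3,3), t=1.3909
    cross y-line → (3,4), t=1.6150
    cross y-line → (3,5), t=2.6503
    cross y-line → (3,6), t=3.6856
    cross y-line → (3,7), t=4.7209
    cross x-line → (2,7), t=5.2546
    cross y-line → (2,8), t=5.7561 (wall)
  → r_5 = 5.7561
beam 6: φ=90°, α=150°
  d=(-0.8660,0.5000)  start (4,2)  tX=0.4157 tY=1.1200  stride 1/|dx|=1.1547 1/|dy|=2.0000
    cross x-line → (3,2), t=0.4157 (wall)
  → r_6 = 0.4157
beam 7: φ=135°, α=195°
  d=(-0.9659,-0.2588)  start (4,2)  tX=0.3727 tY=1.7000  stride 1/|dx|=1.0353 1/|dy|=3.8637
    cross x-line → (3,2), t=0.3727 (wall)
  → r_7 = 0.3727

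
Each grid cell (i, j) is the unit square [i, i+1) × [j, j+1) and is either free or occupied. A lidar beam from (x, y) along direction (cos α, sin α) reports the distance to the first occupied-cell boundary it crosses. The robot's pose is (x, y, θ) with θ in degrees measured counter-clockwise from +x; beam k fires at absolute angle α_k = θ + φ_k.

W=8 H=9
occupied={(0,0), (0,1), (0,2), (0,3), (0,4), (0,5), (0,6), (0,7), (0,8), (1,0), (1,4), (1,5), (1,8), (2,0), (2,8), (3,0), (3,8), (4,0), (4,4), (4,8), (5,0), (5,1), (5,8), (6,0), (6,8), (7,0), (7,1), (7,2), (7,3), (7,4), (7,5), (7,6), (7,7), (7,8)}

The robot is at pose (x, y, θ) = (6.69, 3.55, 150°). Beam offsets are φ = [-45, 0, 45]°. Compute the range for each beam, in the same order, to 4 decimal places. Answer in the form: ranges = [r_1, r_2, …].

beam 1: φ=-45°, α=105°
  cosα=-0.2588 sinα=0.9659 | (6,3) | tMaxX 2.6660 tMaxY 0.4659 | tΔX 3.8637 tΔY 1.0353
    t=0.4659 [y] (6,4)
    t=1.5012 [y] (6,5)
    t=2.5364 [y] (6,6)
    t=2.6660 [x] (5,6)
    t=3.5717 [y] (5,7)
    t=4.6070 [y] (5,8) — stop
  → r_1 = 4.6070
beam 2: φ=0°, α=150°
  cosα=-0.8660 sinα=0.5000 | (6,3) | tMaxX 0.7967 tMaxY 0.9000 | tΔX 1.1547 tΔY 2.0000
    t=0.7967 [x] (5,3)
    t=0.9000 [y] (5,4)
    t=1.9514 [x] (4,4) — stop
  → r_2 = 1.9514
beam 3: φ=45°, α=195°
  cosα=-0.9659 sinα=-0.2588 | (6,3) | tMaxX 0.7143 tMaxY 2.1250 | tΔX 1.0353 tΔY 3.8637
    t=0.7143 [x] (5,3)
    t=1.7496 [x] (4,3)
    t=2.1250 [y] (4,2)
    t=2.7849 [x] (3,2)
    t=3.8202 [x] (2,2)
    t=4.8554 [x] (1,2)
    t=5.8907 [x] (0,2) — stop
  → r_3 = 5.8907

ranges = [4.6070, 1.9514, 5.8907]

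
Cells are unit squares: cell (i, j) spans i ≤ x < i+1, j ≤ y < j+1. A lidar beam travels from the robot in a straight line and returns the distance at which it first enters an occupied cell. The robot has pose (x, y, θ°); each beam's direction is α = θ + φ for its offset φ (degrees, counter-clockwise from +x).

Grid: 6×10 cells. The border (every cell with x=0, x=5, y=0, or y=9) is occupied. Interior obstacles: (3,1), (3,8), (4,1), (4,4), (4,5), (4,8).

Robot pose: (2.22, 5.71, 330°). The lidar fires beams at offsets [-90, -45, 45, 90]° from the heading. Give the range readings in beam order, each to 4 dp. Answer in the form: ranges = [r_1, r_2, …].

beam 1: φ=-90°, α=240°
  d=(-0.5000,-0.8660)  start (2,5)  tX=0.4400 tY=0.8198  stride 1/|dx|=2.0000 1/|dy|=1.1547
    cross x-line → (1,5), t=0.4400
    cross y-line → (1,4), t=0.8198
    cross y-line → (1,3), t=1.9745
    cross x-line → (0,3), t=2.4400 (wall)
  → r_1 = 2.4400
beam 2: φ=-45°, α=285°
  d=(0.2588,-0.9659)  start (2,5)  tX=3.0137 tY=0.7350  stride 1/|dx|=3.8637 1/|dy|=1.0353
    cross y-line → (2,4), t=0.7350
    cross y-line → (2,3), t=1.7703
    cross y-line → (2,2), t=2.8056
    cross x-line → (3,2), t=3.0137
    cross y-line → (3,1), t=3.8409 (wall)
  → r_2 = 3.8409
beam 3: φ=45°, α=15°
  d=(0.9659,0.2588)  start (2,5)  tX=0.8075 tY=1.1205  stride 1/|dx|=1.0353 1/|dy|=3.8637
    cross x-line → (3,5), t=0.8075
    cross y-line → (3,6), t=1.1205
    cross x-line → (4,6), t=1.8428
    cross x-line → (5,6), t=2.8781 (wall)
  → r_3 = 2.8781
beam 4: φ=90°, α=60°
  d=(0.5000,0.8660)  start (2,5)  tX=1.5600 tY=0.3349  stride 1/|dx|=2.0000 1/|dy|=1.1547
    cross y-line → (2,6), t=0.3349
    cross y-line → (2,7), t=1.4896
    cross x-line → (3,7), t=1.5600
    cross y-line → (3,8), t=2.6443 (wall)
  → r_4 = 2.6443

ranges = [2.4400, 3.8409, 2.8781, 2.6443]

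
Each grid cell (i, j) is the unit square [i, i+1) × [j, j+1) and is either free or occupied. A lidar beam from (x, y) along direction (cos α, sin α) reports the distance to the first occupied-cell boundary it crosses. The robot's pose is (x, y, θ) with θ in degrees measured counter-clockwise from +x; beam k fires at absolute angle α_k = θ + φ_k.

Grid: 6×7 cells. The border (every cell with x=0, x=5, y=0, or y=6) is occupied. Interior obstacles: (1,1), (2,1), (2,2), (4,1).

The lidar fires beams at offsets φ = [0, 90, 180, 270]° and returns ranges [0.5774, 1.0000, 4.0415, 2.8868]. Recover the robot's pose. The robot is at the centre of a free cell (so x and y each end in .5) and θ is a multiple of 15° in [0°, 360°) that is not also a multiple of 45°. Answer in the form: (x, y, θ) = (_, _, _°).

Enumerate (i+0.5, j+0.5, θ) over the 16 free cells and 16 admissible headings. For each, cast all 4 beams and compare to the given ranges.
  (3.5, 4.5, 150°): beam 1 = 2.8868 ≠ 0.5774 ✗
  (3.5, 1.5, 300°): beam 2 = 0.5774 ≠ 1.0000 ✗
  (3.5, 5.5, 60°): beam 3 = 2.8868 ≠ 4.0415 ✗
  …
  (4.5, 3.5, 330°): r_1=0.5774, r_2=1.0000, r_3=4.0415, r_4=2.8868 — all match ✓
No second candidate reproduces the full scan.

(x, y, θ) = (4.5, 3.5, 330°)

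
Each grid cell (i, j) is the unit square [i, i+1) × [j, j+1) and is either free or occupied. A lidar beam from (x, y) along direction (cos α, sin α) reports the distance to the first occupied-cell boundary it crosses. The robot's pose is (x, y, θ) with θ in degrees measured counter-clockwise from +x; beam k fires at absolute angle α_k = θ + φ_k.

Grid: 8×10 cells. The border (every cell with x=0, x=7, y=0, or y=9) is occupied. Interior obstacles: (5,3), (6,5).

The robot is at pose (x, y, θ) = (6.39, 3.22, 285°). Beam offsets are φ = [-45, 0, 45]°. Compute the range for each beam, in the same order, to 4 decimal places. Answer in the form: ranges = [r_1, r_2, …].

ranges = [2.5634, 2.2983, 0.7044]

beam 1: φ=-45°, α=240°
  d=(-0.5000,-0.8660)  start (6,3)  tX=0.7800 tY=0.2540  stride 1/|dx|=2.0000 1/|dy|=1.1547
    cross y-line → (6,2), t=0.2540
    cross x-line → (5,2), t=0.7800
    cross y-line → (5,1), t=1.4087
    cross y-line → (5,0), t=2.5634 (wall)
  → r_1 = 2.5634
beam 2: φ=0°, α=285°
  d=(0.2588,-0.9659)  start (6,3)  tX=2.3569 tY=0.2278  stride 1/|dx|=3.8637 1/|dy|=1.0353
    cross y-line → (6,2), t=0.2278
    cross y-line → (6,1), t=1.2630
    cross y-line → (6,0), t=2.2983 (wall)
  → r_2 = 2.2983
beam 3: φ=45°, α=330°
  d=(0.8660,-0.5000)  start (6,3)  tX=0.7044 tY=0.4400  stride 1/|dx|=1.1547 1/|dy|=2.0000
    cross y-line → (6,2), t=0.4400
    cross x-line → (7,2), t=0.7044 (wall)
  → r_3 = 0.7044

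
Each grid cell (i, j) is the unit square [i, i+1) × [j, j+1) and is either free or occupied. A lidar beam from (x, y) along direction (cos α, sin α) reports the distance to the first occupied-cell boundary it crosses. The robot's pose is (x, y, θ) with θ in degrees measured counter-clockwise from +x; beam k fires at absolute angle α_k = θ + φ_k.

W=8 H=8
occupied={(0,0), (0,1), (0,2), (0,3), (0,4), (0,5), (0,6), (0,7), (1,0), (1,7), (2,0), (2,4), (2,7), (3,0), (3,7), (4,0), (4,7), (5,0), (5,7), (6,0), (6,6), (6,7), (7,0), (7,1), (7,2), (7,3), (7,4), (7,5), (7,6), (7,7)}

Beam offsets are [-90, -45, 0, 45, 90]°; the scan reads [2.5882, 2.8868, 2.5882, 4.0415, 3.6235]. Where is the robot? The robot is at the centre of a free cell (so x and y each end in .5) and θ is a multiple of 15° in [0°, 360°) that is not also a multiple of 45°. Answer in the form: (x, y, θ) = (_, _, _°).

Candidates: 34 free-cell centres × 16 headings = 544 poses. Raycast each; keep the one whose scan matches to 4 dp.
  (3.5, 2.5, 165°): beam 1 = 4.6587 ≠ 2.5882 ✗
  (3.5, 1.5, 300°): beam 1 = 1.0000 ≠ 2.5882 ✗
  (5.5, 6.5, 75°): beam 1 = 0.5176 ≠ 2.5882 ✗
  …
  (3.5, 3.5, 285°): r_1=2.5882, r_2=2.8868, r_3=2.5882, r_4=4.0415, r_5=3.6235 — all match ✓
No second candidate reproduces the full scan.

(x, y, θ) = (3.5, 3.5, 285°)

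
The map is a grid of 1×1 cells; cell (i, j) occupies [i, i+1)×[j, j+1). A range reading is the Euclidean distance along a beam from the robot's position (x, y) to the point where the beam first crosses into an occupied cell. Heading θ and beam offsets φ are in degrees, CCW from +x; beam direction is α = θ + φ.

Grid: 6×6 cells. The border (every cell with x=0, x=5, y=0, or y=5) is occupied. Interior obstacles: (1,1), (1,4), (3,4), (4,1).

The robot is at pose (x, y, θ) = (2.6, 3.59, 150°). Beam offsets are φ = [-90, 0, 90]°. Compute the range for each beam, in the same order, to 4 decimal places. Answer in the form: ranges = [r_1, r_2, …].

beam 1: φ=-90°, α=60°
  cosα=0.5000 sinα=0.8660 | (2,3) | tMaxX 0.8000 tMaxY 0.4734 | tΔX 2.0000 tΔY 1.1547
    t=0.4734 [y] (2,4)
    t=0.8000 [x] (3,4) — stop
  → r_1 = 0.8000
beam 2: φ=0°, α=150°
  cosα=-0.8660 sinα=0.5000 | (2,3) | tMaxX 0.6928 tMaxY 0.8200 | tΔX 1.1547 tΔY 2.0000
    t=0.6928 [x] (1,3)
    t=0.8200 [y] (1,4) — stop
  → r_2 = 0.8200
beam 3: φ=90°, α=240°
  cosα=-0.5000 sinα=-0.8660 | (2,3) | tMaxX 1.2000 tMaxY 0.6813 | tΔX 2.0000 tΔY 1.1547
    t=0.6813 [y] (2,2)
    t=1.2000 [x] (1,2)
    t=1.8360 [y] (1,1) — stop
  → r_3 = 1.8360

ranges = [0.8000, 0.8200, 1.8360]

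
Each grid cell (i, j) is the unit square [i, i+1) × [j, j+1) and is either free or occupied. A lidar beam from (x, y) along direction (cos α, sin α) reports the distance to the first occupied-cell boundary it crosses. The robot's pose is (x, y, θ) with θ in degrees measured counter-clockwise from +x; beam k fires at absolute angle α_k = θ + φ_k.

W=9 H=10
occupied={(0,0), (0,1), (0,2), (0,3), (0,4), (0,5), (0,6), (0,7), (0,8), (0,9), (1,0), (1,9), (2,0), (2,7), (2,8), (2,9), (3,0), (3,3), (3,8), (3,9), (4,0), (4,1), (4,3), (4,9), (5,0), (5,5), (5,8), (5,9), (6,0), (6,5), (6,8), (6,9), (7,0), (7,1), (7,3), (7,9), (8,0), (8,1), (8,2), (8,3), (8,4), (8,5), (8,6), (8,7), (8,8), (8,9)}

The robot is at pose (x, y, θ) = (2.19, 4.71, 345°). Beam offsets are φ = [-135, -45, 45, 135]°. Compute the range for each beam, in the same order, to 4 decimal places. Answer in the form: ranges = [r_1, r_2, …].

ranges = [1.3741, 1.6200, 6.7088, 2.3800]

beam 1: φ=-135°, α=210°
  dir = (cos 210°, sin 210°) = (-0.8660, -0.5000); from cell (2,4)
  next x-line at t=0.2194, next y-line at t=1.4200; Δt_x=1.1547, Δt_y=2.0000
    x: enter (1,4) at t=0.2194
    x: enter (0,4) at t=1.3741 ← occupied
  → r_1 = 1.3741
beam 2: φ=-45°, α=300°
  dir = (cos 300°, sin 300°) = (0.5000, -0.8660); from cell (2,4)
  next x-line at t=1.6200, next y-line at t=0.8198; Δt_x=2.0000, Δt_y=1.1547
    y: enter (2,3) at t=0.8198
    x: enter (3,3) at t=1.6200 ← occupied
  → r_2 = 1.6200
beam 3: φ=45°, α=30°
  dir = (cos 30°, sin 30°) = (0.8660, 0.5000); from cell (2,4)
  next x-line at t=0.9353, next y-line at t=0.5800; Δt_x=1.1547, Δt_y=2.0000
    y: enter (2,5) at t=0.5800
    x: enter (3,5) at t=0.9353
    x: enter (4,5) at t=2.0900
    y: enter (4,6) at t=2.5800
    x: enter (5,6) at t=3.2447
    x: enter (6,6) at t=4.3994
    y: enter (6,7) at t=4.5800
    x: enter (7,7) at t=5.5541
    y: enter (7,8) at t=6.5800
    x: enter (8,8) at t=6.7088 ← occupied
  → r_3 = 6.7088
beam 4: φ=135°, α=120°
  dir = (cos 120°, sin 120°) = (-0.5000, 0.8660); from cell (2,4)
  next x-line at t=0.3800, next y-line at t=0.3349; Δt_x=2.0000, Δt_y=1.1547
    y: enter (2,5) at t=0.3349
    x: enter (1,5) at t=0.3800
    y: enter (1,6) at t=1.4896
    x: enter (0,6) at t=2.3800 ← occupied
  → r_4 = 2.3800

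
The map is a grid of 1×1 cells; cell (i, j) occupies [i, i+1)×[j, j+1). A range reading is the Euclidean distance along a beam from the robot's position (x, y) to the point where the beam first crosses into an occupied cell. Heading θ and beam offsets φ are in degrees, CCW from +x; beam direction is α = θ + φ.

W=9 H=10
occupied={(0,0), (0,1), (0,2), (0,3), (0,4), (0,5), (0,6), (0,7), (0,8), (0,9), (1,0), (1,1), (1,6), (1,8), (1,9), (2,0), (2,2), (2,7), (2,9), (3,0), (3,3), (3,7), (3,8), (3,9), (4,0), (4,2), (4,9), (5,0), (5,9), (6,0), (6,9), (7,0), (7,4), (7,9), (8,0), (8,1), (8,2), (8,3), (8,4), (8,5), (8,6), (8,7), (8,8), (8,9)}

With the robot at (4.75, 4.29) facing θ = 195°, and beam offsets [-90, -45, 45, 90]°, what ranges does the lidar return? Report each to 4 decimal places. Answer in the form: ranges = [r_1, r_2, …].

beam 1: φ=-90°, α=105°
  d=(-0.2588,0.9659)  start (4,4)  tX=2.8978 tY=0.7350  stride 1/|dx|=3.8637 1/|dy|=1.0353
    cross y-line → (4,5), t=0.7350
    cross y-line → (4,6), t=1.7703
    cross y-line → (4,7), t=2.8056
    cross x-line → (3,7), t=2.8978 (wall)
  → r_1 = 2.8978
beam 2: φ=-45°, α=150°
  d=(-0.8660,0.5000)  start (4,4)  tX=0.8660 tY=1.4200  stride 1/|dx|=1.1547 1/|dy|=2.0000
    cross x-line → (3,4), t=0.8660
    cross y-line → (3,5), t=1.4200
    cross x-line → (2,5), t=2.0207
    cross x-line → (1,5), t=3.1754
    cross y-line → (1,6), t=3.4200 (wall)
  → r_2 = 3.4200
beam 3: φ=45°, α=240°
  d=(-0.5000,-0.8660)  start (4,4)  tX=1.5000 tY=0.3349  stride 1/|dx|=2.0000 1/|dy|=1.1547
    cross y-line → (4,3), t=0.3349
    cross y-line → (4,2), t=1.4896 (wall)
  → r_3 = 1.4896
beam 4: φ=90°, α=285°
  d=(0.2588,-0.9659)  start (4,4)  tX=0.9659 tY=0.3002  stride 1/|dx|=3.8637 1/|dy|=1.0353
    cross y-line → (4,3), t=0.3002
    cross x-line → (5,3), t=0.9659
    cross y-line → (5,2), t=1.3355
    cross y-line → (5,1), t=2.3708
    cross y-line → (5,0), t=3.4061 (wall)
  → r_4 = 3.4061

ranges = [2.8978, 3.4200, 1.4896, 3.4061]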